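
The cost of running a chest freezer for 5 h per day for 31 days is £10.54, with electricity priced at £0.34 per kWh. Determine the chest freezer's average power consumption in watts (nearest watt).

200 W

Energy = £10.54 ÷ £0.34/kWh = 31 kWh
Runtime = 5 h/day × 31 days = 155 h
Power = 31 kWh ÷ 155 h = 0.2 kW = 200 W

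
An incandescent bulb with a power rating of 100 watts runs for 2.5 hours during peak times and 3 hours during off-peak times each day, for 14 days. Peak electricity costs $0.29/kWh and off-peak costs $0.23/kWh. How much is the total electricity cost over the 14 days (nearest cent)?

$1.98

Peak energy = 0.1 kW × 2.5 h × 14 = 3.5 kWh
Off-peak energy = 0.1 kW × 3 h × 14 = 4.2 kWh
Cost = 3.5 × $0.29 + 4.2 × $0.23 = $1.015 + $0.966 = $1.98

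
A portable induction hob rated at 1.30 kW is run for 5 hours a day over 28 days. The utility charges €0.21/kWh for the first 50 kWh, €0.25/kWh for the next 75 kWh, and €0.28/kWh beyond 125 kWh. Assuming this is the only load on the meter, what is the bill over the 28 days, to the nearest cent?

Runtime = 5 h/day × 28 days = 140 h
Energy = 1.3 kW × 140 h = 182 kWh
Tier 1 (0–50 kWh): 50 × €0.21 = €10.5
Tier 2 (50–125 kWh): 75 × €0.25 = €18.75
Above 125 kWh: 57 × €0.28 = €15.96
Bill = €45.21

€45.21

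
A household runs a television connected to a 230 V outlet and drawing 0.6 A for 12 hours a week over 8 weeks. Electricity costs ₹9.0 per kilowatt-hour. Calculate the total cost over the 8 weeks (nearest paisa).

Power = 0.6 A × 230 V = 138 W = 0.138 kW
Runtime = 12 h/week × 8 weeks = 96 h
Energy = 0.138 kW × 96 h = 13.248 kWh
Cost = 13.248 kWh × ₹9.0/kWh = ₹119.23

₹119.23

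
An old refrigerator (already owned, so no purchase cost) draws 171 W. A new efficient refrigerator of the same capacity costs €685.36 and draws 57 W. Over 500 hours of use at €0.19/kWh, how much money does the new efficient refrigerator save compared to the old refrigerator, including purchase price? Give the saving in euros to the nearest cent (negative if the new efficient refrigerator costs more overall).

old refrigerator: €0.00 + (171/1000) kW × 500 h × €0.19 = €0.00 + €16.245 = €16.245
new efficient refrigerator: €685.36 + (57/1000) kW × 500 h × €0.19 = €685.36 + €5.415 = €690.775
Saving = €16.245 − €690.775 = −€674.53

-€674.53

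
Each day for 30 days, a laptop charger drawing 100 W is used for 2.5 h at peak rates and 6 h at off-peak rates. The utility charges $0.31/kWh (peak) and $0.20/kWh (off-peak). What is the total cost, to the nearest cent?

Peak energy = 0.1 kW × 2.5 h × 30 = 7.5 kWh
Off-peak energy = 0.1 kW × 6 h × 30 = 18 kWh
Cost = 7.5 × $0.31 + 18 × $0.20 = $2.325 + $3.6 = $5.93

$5.93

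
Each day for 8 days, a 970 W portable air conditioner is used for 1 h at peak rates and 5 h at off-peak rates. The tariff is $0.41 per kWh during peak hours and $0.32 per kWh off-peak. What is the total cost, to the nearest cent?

Peak energy = 0.97 kW × 1 h × 8 = 7.76 kWh
Off-peak energy = 0.97 kW × 5 h × 8 = 38.8 kWh
Cost = 7.76 × $0.41 + 38.8 × $0.32 = $3.1816 + $12.416 = $15.60

$15.60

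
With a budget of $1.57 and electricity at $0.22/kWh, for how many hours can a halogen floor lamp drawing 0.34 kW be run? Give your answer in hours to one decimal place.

21.0 h

Energy available = $1.57 ÷ $0.22/kWh = 7.1364 kWh
Hours = 7.1364 kWh ÷ 0.34 kW = 21.0 h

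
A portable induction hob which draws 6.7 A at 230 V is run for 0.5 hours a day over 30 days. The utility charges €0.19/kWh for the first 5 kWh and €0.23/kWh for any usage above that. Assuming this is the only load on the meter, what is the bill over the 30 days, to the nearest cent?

€5.12

Power = 6.7 A × 230 V = 1541 W = 1.541 kW
Runtime = 0.5 h/day × 30 days = 15 h
Energy = 1.541 kW × 15 h = 23.115 kWh
Tier 1 (0–5 kWh): 5 × €0.19 = €0.95
Above 5 kWh: 18.115 × €0.23 = €4.16645
Bill = €5.12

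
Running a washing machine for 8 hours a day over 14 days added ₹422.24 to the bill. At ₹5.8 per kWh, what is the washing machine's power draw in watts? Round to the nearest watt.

650 W

Energy = ₹422.24 ÷ ₹5.8/kWh = 72.8 kWh
Runtime = 8 h/day × 14 days = 112 h
Power = 72.8 kWh ÷ 112 h = 0.65 kW = 650 W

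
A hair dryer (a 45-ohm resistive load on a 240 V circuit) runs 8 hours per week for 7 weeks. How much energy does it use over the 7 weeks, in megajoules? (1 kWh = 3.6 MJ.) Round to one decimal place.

Power = V²/R = 240²/45 = 1280 W = 1.28 kW
Runtime = 8 h/week × 7 weeks = 56 h
Energy = 1.28 kW × 56 h = 71.68 kWh
= 71.68 × 3.6 MJ = 258.0 MJ

258.0 MJ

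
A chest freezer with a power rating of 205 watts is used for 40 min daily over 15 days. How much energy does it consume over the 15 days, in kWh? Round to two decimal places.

2.05 kWh

Runtime = 40 min × 15 = 600 min = 10 h
Energy = 0.205 kW × 10 h = 2.05 kWh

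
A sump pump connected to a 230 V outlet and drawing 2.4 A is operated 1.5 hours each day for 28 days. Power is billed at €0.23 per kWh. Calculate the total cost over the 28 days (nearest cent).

Power = 2.4 A × 230 V = 552 W = 0.552 kW
Runtime = 1.5 h/day × 28 days = 42 h
Energy = 0.552 kW × 42 h = 23.184 kWh
Cost = 23.184 kWh × €0.23/kWh = €5.33

€5.33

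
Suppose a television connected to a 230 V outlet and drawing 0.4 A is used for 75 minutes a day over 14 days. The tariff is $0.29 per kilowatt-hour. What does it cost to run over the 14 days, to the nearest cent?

$0.47

Power = 0.4 A × 230 V = 92 W = 0.092 kW
Runtime = 75 min × 14 = 1050 min = 17.5 h
Energy = 0.092 kW × 17.5 h = 1.61 kWh
Cost = 1.61 kWh × $0.29/kWh = $0.47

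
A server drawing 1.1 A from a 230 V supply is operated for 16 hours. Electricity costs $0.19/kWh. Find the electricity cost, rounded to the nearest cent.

$0.77

Power = 1.1 A × 230 V = 253 W = 0.253 kW
Energy = 0.253 kW × 16 h = 4.048 kWh
Cost = 4.048 kWh × $0.19/kWh = $0.77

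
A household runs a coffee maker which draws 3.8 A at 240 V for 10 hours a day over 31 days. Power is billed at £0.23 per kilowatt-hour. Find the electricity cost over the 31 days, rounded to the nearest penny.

Power = 3.8 A × 240 V = 912 W = 0.912 kW
Runtime = 10 h/day × 31 days = 310 h
Energy = 0.912 kW × 310 h = 282.72 kWh
Cost = 282.72 kWh × £0.23/kWh = £65.03

£65.03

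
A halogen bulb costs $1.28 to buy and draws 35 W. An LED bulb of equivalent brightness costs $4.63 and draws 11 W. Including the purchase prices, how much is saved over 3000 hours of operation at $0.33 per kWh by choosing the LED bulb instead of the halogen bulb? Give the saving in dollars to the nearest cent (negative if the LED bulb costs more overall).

halogen bulb: $1.28 + (35/1000) kW × 3000 h × $0.33 = $1.28 + $34.65 = $35.93
LED bulb: $4.63 + (11/1000) kW × 3000 h × $0.33 = $4.63 + $10.89 = $15.52
Saving = $35.93 − $15.52 = $20.41

$20.41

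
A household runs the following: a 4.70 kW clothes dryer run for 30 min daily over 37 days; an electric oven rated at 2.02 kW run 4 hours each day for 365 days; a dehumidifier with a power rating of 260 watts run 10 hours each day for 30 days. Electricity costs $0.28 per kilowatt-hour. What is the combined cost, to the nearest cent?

$871.96

clothes dryer: Runtime = 30 min × 37 = 1110 min = 18.5 h
clothes dryer: 4.7 kW × 18.5 h = 86.95 kWh
electric oven: Runtime = 4 h/day × 365 days = 1460 h
electric oven: 2.02 kW × 1460 h = 2949.2 kWh
dehumidifier: Runtime = 10 h/day × 30 days = 300 h
dehumidifier: 0.26 kW × 300 h = 78 kWh
Total energy = 3114.15 kWh
Cost = 3114.15 × $0.28 = $871.96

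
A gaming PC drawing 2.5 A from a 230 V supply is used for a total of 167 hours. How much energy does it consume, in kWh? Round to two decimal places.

Power = 2.5 A × 230 V = 575 W = 0.575 kW
Energy = 0.575 kW × 167 h = 96.025 kWh ≈ 96.03 kWh

96.03 kWh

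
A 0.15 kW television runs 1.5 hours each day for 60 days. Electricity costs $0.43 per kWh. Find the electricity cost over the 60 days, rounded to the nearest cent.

$5.81

Runtime = 1.5 h/day × 60 days = 90 h
Energy = 0.15 kW × 90 h = 13.5 kWh
Cost = 13.5 kWh × $0.43/kWh = $5.81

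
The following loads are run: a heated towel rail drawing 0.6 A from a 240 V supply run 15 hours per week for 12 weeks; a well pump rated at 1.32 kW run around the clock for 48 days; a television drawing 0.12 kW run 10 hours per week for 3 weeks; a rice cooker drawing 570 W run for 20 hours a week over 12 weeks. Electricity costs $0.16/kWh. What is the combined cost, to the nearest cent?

$269.91

heated towel rail: Power = 0.6 A × 240 V = 144 W = 0.144 kW
heated towel rail: Runtime = 15 h/week × 12 weeks = 180 h
heated towel rail: 0.144 kW × 180 h = 25.92 kWh
well pump: Runtime = 24 h × 48 = 1152 h
well pump: 1.32 kW × 1152 h = 1520.64 kWh
television: Runtime = 10 h/week × 3 weeks = 30 h
television: 0.12 kW × 30 h = 3.6 kWh
rice cooker: Runtime = 20 h/week × 12 weeks = 240 h
rice cooker: 0.57 kW × 240 h = 136.8 kWh
Total energy = 1686.96 kWh
Cost = 1686.96 × $0.16 = $269.91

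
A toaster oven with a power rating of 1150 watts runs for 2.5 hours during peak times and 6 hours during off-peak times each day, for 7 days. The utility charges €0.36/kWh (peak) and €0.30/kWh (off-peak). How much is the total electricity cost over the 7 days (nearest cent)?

Peak energy = 1.15 kW × 2.5 h × 7 = 20.125 kWh
Off-peak energy = 1.15 kW × 6 h × 7 = 48.3 kWh
Cost = 20.125 × €0.36 + 48.3 × €0.30 = €7.245 + €14.49 = €21.74

€21.74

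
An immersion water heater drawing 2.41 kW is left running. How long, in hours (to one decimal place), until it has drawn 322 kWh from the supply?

133.6 h

Hours = 322 kWh ÷ 2.41 kW = 133.6 h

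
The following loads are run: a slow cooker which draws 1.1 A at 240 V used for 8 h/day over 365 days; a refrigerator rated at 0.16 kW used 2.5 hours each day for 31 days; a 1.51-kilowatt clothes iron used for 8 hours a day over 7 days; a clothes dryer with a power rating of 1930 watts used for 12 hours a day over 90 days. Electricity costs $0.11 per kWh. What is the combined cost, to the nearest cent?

$324.75

slow cooker: Power = 1.1 A × 240 V = 264 W = 0.264 kW
slow cooker: Runtime = 8 h/day × 365 days = 2920 h
slow cooker: 0.264 kW × 2920 h = 770.88 kWh
refrigerator: Runtime = 2.5 h/day × 31 days = 77.5 h
refrigerator: 0.16 kW × 77.5 h = 12.4 kWh
clothes iron: Runtime = 8 h/day × 7 days = 56 h
clothes iron: 1.51 kW × 56 h = 84.56 kWh
clothes dryer: Runtime = 12 h/day × 90 days = 1080 h
clothes dryer: 1.93 kW × 1080 h = 2084.4 kWh
Total energy = 2952.24 kWh
Cost = 2952.24 × $0.11 = $324.75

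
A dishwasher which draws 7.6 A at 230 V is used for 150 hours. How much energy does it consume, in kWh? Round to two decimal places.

262.20 kWh

Power = 7.6 A × 230 V = 1748 W = 1.748 kW
Energy = 1.748 kW × 150 h = 262.2 kWh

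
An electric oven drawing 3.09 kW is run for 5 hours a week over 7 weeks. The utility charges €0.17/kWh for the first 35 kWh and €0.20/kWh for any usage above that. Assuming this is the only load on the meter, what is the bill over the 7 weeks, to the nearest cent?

€20.58

Runtime = 5 h/week × 7 weeks = 35 h
Energy = 3.09 kW × 35 h = 108.15 kWh
Tier 1 (0–35 kWh): 35 × €0.17 = €5.95
Above 35 kWh: 73.15 × €0.20 = €14.63
Bill = €20.58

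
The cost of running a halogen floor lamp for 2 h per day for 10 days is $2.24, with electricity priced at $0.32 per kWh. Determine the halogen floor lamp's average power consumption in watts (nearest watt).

Energy = $2.24 ÷ $0.32/kWh = 7 kWh
Runtime = 2 h/day × 10 days = 20 h
Power = 7 kWh ÷ 20 h = 0.35 kW = 350 W

350 W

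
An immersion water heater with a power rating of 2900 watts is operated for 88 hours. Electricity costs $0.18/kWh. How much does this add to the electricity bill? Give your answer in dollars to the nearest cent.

$45.94

Energy = 2.9 kW × 88 h = 255.2 kWh
Cost = 255.2 kWh × $0.18/kWh = $45.94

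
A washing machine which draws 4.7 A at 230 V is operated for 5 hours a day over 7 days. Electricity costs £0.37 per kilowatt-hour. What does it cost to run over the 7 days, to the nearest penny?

£14.00

Power = 4.7 A × 230 V = 1081 W = 1.081 kW
Runtime = 5 h/day × 7 days = 35 h
Energy = 1.081 kW × 35 h = 37.835 kWh
Cost = 37.835 kWh × £0.37/kWh = £14.00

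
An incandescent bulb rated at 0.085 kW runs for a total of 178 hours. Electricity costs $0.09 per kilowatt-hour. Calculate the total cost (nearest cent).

$1.36

Energy = 0.085 kW × 178 h = 15.13 kWh
Cost = 15.13 kWh × $0.09/kWh = $1.36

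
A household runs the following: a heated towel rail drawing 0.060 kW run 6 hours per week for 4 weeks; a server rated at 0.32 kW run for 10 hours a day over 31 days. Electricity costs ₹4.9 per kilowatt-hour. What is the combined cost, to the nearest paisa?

₹493.14

heated towel rail: Runtime = 6 h/week × 4 weeks = 24 h
heated towel rail: 0.06 kW × 24 h = 1.44 kWh
server: Runtime = 10 h/day × 31 days = 310 h
server: 0.32 kW × 310 h = 99.2 kWh
Total energy = 100.64 kWh
Cost = 100.64 × ₹4.9 = ₹493.14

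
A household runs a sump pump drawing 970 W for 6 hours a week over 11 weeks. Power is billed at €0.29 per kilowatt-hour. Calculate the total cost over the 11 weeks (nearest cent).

Runtime = 6 h/week × 11 weeks = 66 h
Energy = 0.97 kW × 66 h = 64.02 kWh
Cost = 64.02 kWh × €0.29/kWh = €18.57

€18.57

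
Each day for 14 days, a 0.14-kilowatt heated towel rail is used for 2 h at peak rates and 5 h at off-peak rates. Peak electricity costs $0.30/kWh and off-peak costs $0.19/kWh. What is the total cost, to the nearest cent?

$3.04

Peak energy = 0.14 kW × 2 h × 14 = 3.92 kWh
Off-peak energy = 0.14 kW × 5 h × 14 = 9.8 kWh
Cost = 3.92 × $0.30 + 9.8 × $0.19 = $1.176 + $1.862 = $3.04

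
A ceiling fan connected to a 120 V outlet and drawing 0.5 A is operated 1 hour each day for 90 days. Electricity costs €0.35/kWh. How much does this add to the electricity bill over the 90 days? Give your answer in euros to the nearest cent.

Power = 0.5 A × 120 V = 60 W = 0.06 kW
Runtime = 1 h/day × 90 days = 90 h
Energy = 0.06 kW × 90 h = 5.4 kWh
Cost = 5.4 kWh × €0.35/kWh = €1.89

€1.89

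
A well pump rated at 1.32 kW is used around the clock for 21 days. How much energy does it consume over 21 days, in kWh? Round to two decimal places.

665.28 kWh

Runtime = 24 h × 21 = 504 h
Energy = 1.32 kW × 504 h = 665.28 kWh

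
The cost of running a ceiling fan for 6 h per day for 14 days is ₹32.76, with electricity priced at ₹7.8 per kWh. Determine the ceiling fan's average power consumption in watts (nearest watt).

50 W

Energy = ₹32.76 ÷ ₹7.8/kWh = 4.2 kWh
Runtime = 6 h/day × 14 days = 84 h
Power = 4.2 kWh ÷ 84 h = 0.05 kW = 50 W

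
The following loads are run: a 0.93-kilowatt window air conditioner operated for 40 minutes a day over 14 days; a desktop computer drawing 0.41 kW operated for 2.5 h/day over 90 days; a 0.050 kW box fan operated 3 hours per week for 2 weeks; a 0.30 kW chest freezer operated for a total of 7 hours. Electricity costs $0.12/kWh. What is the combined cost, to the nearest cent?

window air conditioner: Runtime = 40 min × 14 = 560 min = 9.333333… h
window air conditioner: 0.93 kW × 9.333333… h = 8.68 kWh
desktop computer: Runtime = 2.5 h/day × 90 days = 225 h
desktop computer: 0.41 kW × 225 h = 92.25 kWh
box fan: Runtime = 3 h/week × 2 weeks = 6 h
box fan: 0.05 kW × 6 h = 0.3 kWh
chest freezer: 0.3 kW × 7 h = 2.1 kWh
Total energy = 103.33 kWh
Cost = 103.33 × $0.12 = $12.40

$12.40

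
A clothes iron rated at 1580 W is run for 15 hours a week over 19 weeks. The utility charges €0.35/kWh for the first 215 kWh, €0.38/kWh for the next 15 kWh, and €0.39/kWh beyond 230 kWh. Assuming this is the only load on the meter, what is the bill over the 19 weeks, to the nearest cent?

€166.87

Runtime = 15 h/week × 19 weeks = 285 h
Energy = 1.58 kW × 285 h = 450.3 kWh
Tier 1 (0–215 kWh): 215 × €0.35 = €75.25
Tier 2 (215–230 kWh): 15 × €0.38 = €5.7
Above 230 kWh: 220.3 × €0.39 = €85.917
Bill = €166.87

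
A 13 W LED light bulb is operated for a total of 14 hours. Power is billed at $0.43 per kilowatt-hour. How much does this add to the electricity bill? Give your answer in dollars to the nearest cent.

Energy = 0.013 kW × 14 h = 0.182 kWh
Cost = 0.182 kWh × $0.43/kWh = $0.08

$0.08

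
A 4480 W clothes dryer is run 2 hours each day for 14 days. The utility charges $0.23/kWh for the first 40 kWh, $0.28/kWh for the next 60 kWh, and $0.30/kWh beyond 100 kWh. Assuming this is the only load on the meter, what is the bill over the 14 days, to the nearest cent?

Runtime = 2 h/day × 14 days = 28 h
Energy = 4.48 kW × 28 h = 125.44 kWh
Tier 1 (0–40 kWh): 40 × $0.23 = $9.2
Tier 2 (40–100 kWh): 60 × $0.28 = $16.8
Above 100 kWh: 25.44 × $0.30 = $7.632
Bill = $33.63

$33.63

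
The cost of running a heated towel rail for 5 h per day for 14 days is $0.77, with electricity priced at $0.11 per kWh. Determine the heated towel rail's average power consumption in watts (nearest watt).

100 W

Energy = $0.77 ÷ $0.11/kWh = 7 kWh
Runtime = 5 h/day × 14 days = 70 h
Power = 7 kWh ÷ 70 h = 0.1 kW = 100 W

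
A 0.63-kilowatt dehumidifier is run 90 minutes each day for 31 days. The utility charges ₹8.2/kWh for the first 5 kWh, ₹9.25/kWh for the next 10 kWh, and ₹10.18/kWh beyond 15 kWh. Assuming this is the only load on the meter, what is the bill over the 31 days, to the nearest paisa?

₹279.02

Runtime = 90 min × 31 = 2790 min = 46.5 h
Energy = 0.63 kW × 46.5 h = 29.295 kWh
Tier 1 (0–5 kWh): 5 × ₹8.2 = ₹41
Tier 2 (5–15 kWh): 10 × ₹9.25 = ₹92.5
Above 15 kWh: 14.295 × ₹10.18 = ₹145.5231
Bill = ₹279.02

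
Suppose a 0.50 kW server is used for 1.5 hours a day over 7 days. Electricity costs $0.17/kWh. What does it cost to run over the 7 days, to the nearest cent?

Runtime = 1.5 h/day × 7 days = 10.5 h
Energy = 0.5 kW × 10.5 h = 5.25 kWh
Cost = 5.25 kWh × $0.17/kWh = $0.89

$0.89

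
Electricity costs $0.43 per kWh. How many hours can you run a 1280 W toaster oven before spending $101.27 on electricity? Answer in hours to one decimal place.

Energy available = $101.27 ÷ $0.43/kWh = 235.5116 kWh
Hours = 235.5116 kWh ÷ 1.28 kW = 184.0 h

184.0 h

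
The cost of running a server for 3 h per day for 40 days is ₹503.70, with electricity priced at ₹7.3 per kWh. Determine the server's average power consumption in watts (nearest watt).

Energy = ₹503.70 ÷ ₹7.3/kWh = 69 kWh
Runtime = 3 h/day × 40 days = 120 h
Power = 69 kWh ÷ 120 h = 0.575 kW = 575 W

575 W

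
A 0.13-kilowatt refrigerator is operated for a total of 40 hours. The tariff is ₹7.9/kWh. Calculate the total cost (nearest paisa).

Energy = 0.13 kW × 40 h = 5.2 kWh
Cost = 5.2 kWh × ₹7.9/kWh = ₹41.08

₹41.08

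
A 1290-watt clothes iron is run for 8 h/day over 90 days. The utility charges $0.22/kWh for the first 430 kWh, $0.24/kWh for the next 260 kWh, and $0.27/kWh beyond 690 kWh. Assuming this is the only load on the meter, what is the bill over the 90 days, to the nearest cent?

Runtime = 8 h/day × 90 days = 720 h
Energy = 1.29 kW × 720 h = 928.8 kWh
Tier 1 (0–430 kWh): 430 × $0.22 = $94.6
Tier 2 (430–690 kWh): 260 × $0.24 = $62.4
Above 690 kWh: 238.8 × $0.27 = $64.476
Bill = $221.48

$221.48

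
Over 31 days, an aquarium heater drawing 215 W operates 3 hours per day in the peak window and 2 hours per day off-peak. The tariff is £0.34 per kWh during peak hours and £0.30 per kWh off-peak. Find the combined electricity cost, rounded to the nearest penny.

£10.80

Peak energy = 0.215 kW × 3 h × 31 = 19.995 kWh
Off-peak energy = 0.215 kW × 2 h × 31 = 13.33 kWh
Cost = 19.995 × £0.34 + 13.33 × £0.30 = £6.7983 + £3.999 = £10.80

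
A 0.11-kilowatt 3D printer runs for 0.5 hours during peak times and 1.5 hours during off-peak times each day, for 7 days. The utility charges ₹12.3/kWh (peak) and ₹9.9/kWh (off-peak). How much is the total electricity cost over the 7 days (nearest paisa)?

Peak energy = 0.11 kW × 0.5 h × 7 = 0.385 kWh
Off-peak energy = 0.11 kW × 1.5 h × 7 = 1.155 kWh
Cost = 0.385 × ₹12.3 + 1.155 × ₹9.9 = ₹4.7355 + ₹11.4345 = ₹16.17

₹16.17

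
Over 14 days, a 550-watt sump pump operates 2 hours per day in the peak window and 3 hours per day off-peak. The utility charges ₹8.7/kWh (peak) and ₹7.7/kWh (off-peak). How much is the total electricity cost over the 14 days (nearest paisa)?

₹311.85

Peak energy = 0.55 kW × 2 h × 14 = 15.4 kWh
Off-peak energy = 0.55 kW × 3 h × 14 = 23.1 kWh
Cost = 15.4 × ₹8.7 + 23.1 × ₹7.7 = ₹133.98 + ₹177.87 = ₹311.85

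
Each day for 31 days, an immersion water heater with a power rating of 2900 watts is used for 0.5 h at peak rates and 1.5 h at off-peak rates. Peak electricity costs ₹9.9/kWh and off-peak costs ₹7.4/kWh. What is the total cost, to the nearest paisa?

₹1442.90

Peak energy = 2.9 kW × 0.5 h × 31 = 44.95 kWh
Off-peak energy = 2.9 kW × 1.5 h × 31 = 134.85 kWh
Cost = 44.95 × ₹9.9 + 134.85 × ₹7.4 = ₹445.005 + ₹997.89 = ₹1442.90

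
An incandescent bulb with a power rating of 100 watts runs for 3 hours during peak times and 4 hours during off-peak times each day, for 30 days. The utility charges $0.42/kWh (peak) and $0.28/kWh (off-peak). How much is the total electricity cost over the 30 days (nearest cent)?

$7.14

Peak energy = 0.1 kW × 3 h × 30 = 9 kWh
Off-peak energy = 0.1 kW × 4 h × 30 = 12 kWh
Cost = 9 × $0.42 + 12 × $0.28 = $3.78 + $3.36 = $7.14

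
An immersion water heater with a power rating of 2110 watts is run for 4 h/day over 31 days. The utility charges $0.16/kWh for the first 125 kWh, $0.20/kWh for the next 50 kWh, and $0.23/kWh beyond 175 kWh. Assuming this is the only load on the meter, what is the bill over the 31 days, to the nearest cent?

$49.93

Runtime = 4 h/day × 31 days = 124 h
Energy = 2.11 kW × 124 h = 261.64 kWh
Tier 1 (0–125 kWh): 125 × $0.16 = $20
Tier 2 (125–175 kWh): 50 × $0.20 = $10
Above 175 kWh: 86.64 × $0.23 = $19.9272
Bill = $49.93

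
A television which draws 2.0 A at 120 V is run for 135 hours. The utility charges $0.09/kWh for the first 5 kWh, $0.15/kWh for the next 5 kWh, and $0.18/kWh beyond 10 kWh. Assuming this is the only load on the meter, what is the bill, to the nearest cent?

$5.23

Power = 2.0 A × 120 V = 240 W = 0.24 kW
Energy = 0.24 kW × 135 h = 32.4 kWh
Tier 1 (0–5 kWh): 5 × $0.09 = $0.45
Tier 2 (5–10 kWh): 5 × $0.15 = $0.75
Above 10 kWh: 22.4 × $0.18 = $4.032
Bill = $5.23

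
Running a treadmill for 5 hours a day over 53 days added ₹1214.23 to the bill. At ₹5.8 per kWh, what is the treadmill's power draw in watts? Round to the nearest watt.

Energy = ₹1214.23 ÷ ₹5.8/kWh = 209.35 kWh
Runtime = 5 h/day × 53 days = 265 h
Power = 209.35 kWh ÷ 265 h = 0.79 kW = 790 W

790 W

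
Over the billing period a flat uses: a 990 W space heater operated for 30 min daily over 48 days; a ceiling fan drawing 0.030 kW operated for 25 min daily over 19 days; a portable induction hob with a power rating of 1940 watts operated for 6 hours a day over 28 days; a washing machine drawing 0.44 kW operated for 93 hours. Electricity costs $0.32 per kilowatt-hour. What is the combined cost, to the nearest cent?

$125.07

space heater: Runtime = 30 min × 48 = 1440 min = 24 h
space heater: 0.99 kW × 24 h = 23.76 kWh
ceiling fan: Runtime = 25 min × 19 = 475 min = 7.916666… h
ceiling fan: 0.03 kW × 7.916666… h = 0.2375 kWh
portable induction hob: Runtime = 6 h/day × 28 days = 168 h
portable induction hob: 1.94 kW × 168 h = 325.92 kWh
washing machine: 0.44 kW × 93 h = 40.92 kWh
Total energy = 390.8375 kWh
Cost = 390.8375 × $0.32 = $125.07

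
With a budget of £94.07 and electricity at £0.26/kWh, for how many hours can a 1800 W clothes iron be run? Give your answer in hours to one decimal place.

Energy available = £94.07 ÷ £0.26/kWh = 361.8077 kWh
Hours = 361.8077 kWh ÷ 1.8 kW = 201.0 h

201.0 h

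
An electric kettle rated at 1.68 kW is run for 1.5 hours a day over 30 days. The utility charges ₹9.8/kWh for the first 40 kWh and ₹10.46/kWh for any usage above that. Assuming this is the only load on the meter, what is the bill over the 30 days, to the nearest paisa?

Runtime = 1.5 h/day × 30 days = 45 h
Energy = 1.68 kW × 45 h = 75.6 kWh
Tier 1 (0–40 kWh): 40 × ₹9.8 = ₹392
Above 40 kWh: 35.6 × ₹10.46 = ₹372.376
Bill = ₹764.38

₹764.38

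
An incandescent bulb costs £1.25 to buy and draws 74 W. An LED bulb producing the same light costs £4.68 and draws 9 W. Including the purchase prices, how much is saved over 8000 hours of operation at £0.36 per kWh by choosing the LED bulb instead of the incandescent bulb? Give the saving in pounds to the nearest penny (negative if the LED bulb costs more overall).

incandescent bulb: £1.25 + (74/1000) kW × 8000 h × £0.36 = £1.25 + £213.12 = £214.37
LED bulb: £4.68 + (9/1000) kW × 8000 h × £0.36 = £4.68 + £25.92 = £30.6
Saving = £214.37 − £30.6 = £183.77

£183.77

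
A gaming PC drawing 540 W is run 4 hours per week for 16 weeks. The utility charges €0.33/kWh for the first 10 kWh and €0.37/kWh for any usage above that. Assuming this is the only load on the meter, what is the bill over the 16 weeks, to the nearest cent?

€12.39

Runtime = 4 h/week × 16 weeks = 64 h
Energy = 0.54 kW × 64 h = 34.56 kWh
Tier 1 (0–10 kWh): 10 × €0.33 = €3.3
Above 10 kWh: 24.56 × €0.37 = €9.0872
Bill = €12.39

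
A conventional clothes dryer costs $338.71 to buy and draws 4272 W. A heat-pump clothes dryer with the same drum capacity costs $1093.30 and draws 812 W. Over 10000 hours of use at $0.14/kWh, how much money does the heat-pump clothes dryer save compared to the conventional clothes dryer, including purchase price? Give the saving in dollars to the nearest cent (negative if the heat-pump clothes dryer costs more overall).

conventional clothes dryer: $338.71 + (4272/1000) kW × 10000 h × $0.14 = $338.71 + $5980.8 = $6319.51
heat-pump clothes dryer: $1093.30 + (812/1000) kW × 10000 h × $0.14 = $1093.30 + $1136.8 = $2230.1
Saving = $6319.51 − $2230.1 = $4089.41

$4089.41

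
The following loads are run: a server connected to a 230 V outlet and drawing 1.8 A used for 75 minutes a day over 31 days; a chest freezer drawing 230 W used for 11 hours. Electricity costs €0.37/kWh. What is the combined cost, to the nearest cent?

€6.87

server: Power = 1.8 A × 230 V = 414 W = 0.414 kW
server: Runtime = 75 min × 31 = 2325 min = 38.75 h
server: 0.414 kW × 38.75 h = 16.0425 kWh
chest freezer: 0.23 kW × 11 h = 2.53 kWh
Total energy = 18.5725 kWh
Cost = 18.5725 × €0.37 = €6.87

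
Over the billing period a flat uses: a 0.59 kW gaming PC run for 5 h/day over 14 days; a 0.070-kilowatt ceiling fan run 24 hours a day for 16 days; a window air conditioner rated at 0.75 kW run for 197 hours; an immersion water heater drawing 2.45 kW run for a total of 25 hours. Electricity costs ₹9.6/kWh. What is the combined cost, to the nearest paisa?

gaming PC: Runtime = 5 h/day × 14 days = 70 h
gaming PC: 0.59 kW × 70 h = 41.3 kWh
ceiling fan: Runtime = 24 h × 16 = 384 h
ceiling fan: 0.07 kW × 384 h = 26.88 kWh
window air conditioner: 0.75 kW × 197 h = 147.75 kWh
immersion water heater: 2.45 kW × 25 h = 61.25 kWh
Total energy = 277.18 kWh
Cost = 277.18 × ₹9.6 = ₹2660.93

₹2660.93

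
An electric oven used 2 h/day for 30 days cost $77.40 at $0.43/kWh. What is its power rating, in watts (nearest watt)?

3000 W

Energy = $77.40 ÷ $0.43/kWh = 180 kWh
Runtime = 2 h/day × 30 days = 60 h
Power = 180 kWh ÷ 60 h = 3 kW = 3000 W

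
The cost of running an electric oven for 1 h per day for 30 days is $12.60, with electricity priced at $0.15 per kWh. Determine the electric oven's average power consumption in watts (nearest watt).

Energy = $12.60 ÷ $0.15/kWh = 84 kWh
Runtime = 1 h/day × 30 days = 30 h
Power = 84 kWh ÷ 30 h = 2.8 kW = 2800 W

2800 W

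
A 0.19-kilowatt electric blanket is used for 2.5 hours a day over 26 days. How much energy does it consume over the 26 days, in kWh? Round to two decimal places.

Runtime = 2.5 h/day × 26 days = 65 h
Energy = 0.19 kW × 65 h = 12.35 kWh

12.35 kWh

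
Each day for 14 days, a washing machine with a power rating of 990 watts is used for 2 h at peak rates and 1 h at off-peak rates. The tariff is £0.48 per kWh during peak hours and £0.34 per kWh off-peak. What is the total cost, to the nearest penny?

£18.02

Peak energy = 0.99 kW × 2 h × 14 = 27.72 kWh
Off-peak energy = 0.99 kW × 1 h × 14 = 13.86 kWh
Cost = 27.72 × £0.48 + 13.86 × £0.34 = £13.3056 + £4.7124 = £18.02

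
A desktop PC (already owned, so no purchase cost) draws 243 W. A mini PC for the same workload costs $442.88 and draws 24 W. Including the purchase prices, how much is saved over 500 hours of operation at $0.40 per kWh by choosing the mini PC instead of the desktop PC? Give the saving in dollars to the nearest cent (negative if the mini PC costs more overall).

desktop PC: $0.00 + (243/1000) kW × 500 h × $0.40 = $0.00 + $48.6 = $48.6
mini PC: $442.88 + (24/1000) kW × 500 h × $0.40 = $442.88 + $4.8 = $447.68
Saving = $48.6 − $447.68 = −$399.08

-$399.08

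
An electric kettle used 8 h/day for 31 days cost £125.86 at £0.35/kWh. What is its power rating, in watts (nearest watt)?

1450 W

Energy = £125.86 ÷ £0.35/kWh = 359.6 kWh
Runtime = 8 h/day × 31 days = 248 h
Power = 359.6 kWh ÷ 248 h = 1.45 kW = 1450 W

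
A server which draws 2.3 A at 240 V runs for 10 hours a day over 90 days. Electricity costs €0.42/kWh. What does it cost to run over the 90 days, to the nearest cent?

€208.66

Power = 2.3 A × 240 V = 552 W = 0.552 kW
Runtime = 10 h/day × 90 days = 900 h
Energy = 0.552 kW × 900 h = 496.8 kWh
Cost = 496.8 kWh × €0.42/kWh = €208.66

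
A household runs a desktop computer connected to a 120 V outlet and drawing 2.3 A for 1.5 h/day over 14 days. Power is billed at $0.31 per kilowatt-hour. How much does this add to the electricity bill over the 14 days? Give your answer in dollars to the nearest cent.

Power = 2.3 A × 120 V = 276 W = 0.276 kW
Runtime = 1.5 h/day × 14 days = 21 h
Energy = 0.276 kW × 21 h = 5.796 kWh
Cost = 5.796 kWh × $0.31/kWh = $1.80

$1.80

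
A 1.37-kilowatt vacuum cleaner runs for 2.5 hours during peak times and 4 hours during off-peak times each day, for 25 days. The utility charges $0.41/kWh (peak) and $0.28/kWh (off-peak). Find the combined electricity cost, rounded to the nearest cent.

Peak energy = 1.37 kW × 2.5 h × 25 = 85.625 kWh
Off-peak energy = 1.37 kW × 4 h × 25 = 137 kWh
Cost = 85.625 × $0.41 + 137 × $0.28 = $35.10625 + $38.36 = $73.47

$73.47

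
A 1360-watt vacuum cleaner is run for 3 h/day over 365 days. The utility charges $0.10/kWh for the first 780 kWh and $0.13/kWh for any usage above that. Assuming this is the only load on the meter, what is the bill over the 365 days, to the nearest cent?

$170.20

Runtime = 3 h/day × 365 days = 1095 h
Energy = 1.36 kW × 1095 h = 1489.2 kWh
Tier 1 (0–780 kWh): 780 × $0.10 = $78
Above 780 kWh: 709.2 × $0.13 = $92.196
Bill = $170.20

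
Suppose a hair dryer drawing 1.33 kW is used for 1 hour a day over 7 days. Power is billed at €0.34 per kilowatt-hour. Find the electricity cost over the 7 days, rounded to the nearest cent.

Runtime = 1 h/day × 7 days = 7 h
Energy = 1.33 kW × 7 h = 9.31 kWh
Cost = 9.31 kWh × €0.34/kWh = €3.17

€3.17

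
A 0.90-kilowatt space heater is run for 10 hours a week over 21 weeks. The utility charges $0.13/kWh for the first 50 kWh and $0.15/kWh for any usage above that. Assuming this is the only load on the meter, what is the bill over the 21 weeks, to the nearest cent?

$27.35

Runtime = 10 h/week × 21 weeks = 210 h
Energy = 0.9 kW × 210 h = 189 kWh
Tier 1 (0–50 kWh): 50 × $0.13 = $6.5
Above 50 kWh: 139 × $0.15 = $20.85
Bill = $27.35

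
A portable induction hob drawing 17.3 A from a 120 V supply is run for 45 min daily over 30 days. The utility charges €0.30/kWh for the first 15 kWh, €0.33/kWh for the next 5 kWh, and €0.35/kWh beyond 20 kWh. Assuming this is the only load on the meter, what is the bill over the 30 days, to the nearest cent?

Power = 17.3 A × 120 V = 2076 W = 2.076 kW
Runtime = 45 min × 30 = 1350 min = 22.5 h
Energy = 2.076 kW × 22.5 h = 46.71 kWh
Tier 1 (0–15 kWh): 15 × €0.30 = €4.5
Tier 2 (15–20 kWh): 5 × €0.33 = €1.65
Above 20 kWh: 26.71 × €0.35 = €9.3485
Bill = €15.50

€15.50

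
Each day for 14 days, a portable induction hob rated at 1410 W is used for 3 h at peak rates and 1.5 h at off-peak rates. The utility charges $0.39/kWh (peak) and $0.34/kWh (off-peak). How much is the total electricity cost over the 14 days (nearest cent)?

Peak energy = 1.41 kW × 3 h × 14 = 59.22 kWh
Off-peak energy = 1.41 kW × 1.5 h × 14 = 29.61 kWh
Cost = 59.22 × $0.39 + 29.61 × $0.34 = $23.0958 + $10.0674 = $33.16

$33.16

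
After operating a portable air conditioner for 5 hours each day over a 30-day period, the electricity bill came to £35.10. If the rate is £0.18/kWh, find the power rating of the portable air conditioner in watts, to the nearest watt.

1300 W

Energy = £35.10 ÷ £0.18/kWh = 195 kWh
Runtime = 5 h/day × 30 days = 150 h
Power = 195 kWh ÷ 150 h = 1.3 kW = 1300 W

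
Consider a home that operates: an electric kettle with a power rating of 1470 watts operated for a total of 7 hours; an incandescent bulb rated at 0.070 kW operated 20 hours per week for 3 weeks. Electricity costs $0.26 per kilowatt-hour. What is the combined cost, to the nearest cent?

electric kettle: 1.47 kW × 7 h = 10.29 kWh
incandescent bulb: Runtime = 20 h/week × 3 weeks = 60 h
incandescent bulb: 0.07 kW × 60 h = 4.2 kWh
Total energy = 14.49 kWh
Cost = 14.49 × $0.26 = $3.77

$3.77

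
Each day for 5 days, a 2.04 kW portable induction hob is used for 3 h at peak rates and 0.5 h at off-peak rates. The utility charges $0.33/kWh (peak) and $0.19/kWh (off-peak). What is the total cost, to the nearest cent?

Peak energy = 2.04 kW × 3 h × 5 = 30.6 kWh
Off-peak energy = 2.04 kW × 0.5 h × 5 = 5.1 kWh
Cost = 30.6 × $0.33 + 5.1 × $0.19 = $10.098 + $0.969 = $11.07

$11.07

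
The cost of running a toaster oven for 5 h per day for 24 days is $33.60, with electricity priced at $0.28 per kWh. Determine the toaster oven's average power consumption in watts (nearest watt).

Energy = $33.60 ÷ $0.28/kWh = 120 kWh
Runtime = 5 h/day × 24 days = 120 h
Power = 120 kWh ÷ 120 h = 1 kW = 1000 W

1000 W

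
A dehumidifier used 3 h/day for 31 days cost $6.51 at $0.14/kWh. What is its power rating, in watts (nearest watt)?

500 W

Energy = $6.51 ÷ $0.14/kWh = 46.5 kWh
Runtime = 3 h/day × 31 days = 93 h
Power = 46.5 kWh ÷ 93 h = 0.5 kW = 500 W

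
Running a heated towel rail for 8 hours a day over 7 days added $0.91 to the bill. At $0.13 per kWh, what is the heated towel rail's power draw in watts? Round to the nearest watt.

125 W

Energy = $0.91 ÷ $0.13/kWh = 7 kWh
Runtime = 8 h/day × 7 days = 56 h
Power = 7 kWh ÷ 56 h = 0.125 kW = 125 W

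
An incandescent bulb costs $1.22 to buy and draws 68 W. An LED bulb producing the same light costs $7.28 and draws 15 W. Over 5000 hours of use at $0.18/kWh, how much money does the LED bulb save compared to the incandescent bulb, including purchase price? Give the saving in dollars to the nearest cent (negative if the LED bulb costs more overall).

incandescent bulb: $1.22 + (68/1000) kW × 5000 h × $0.18 = $1.22 + $61.2 = $62.42
LED bulb: $7.28 + (15/1000) kW × 5000 h × $0.18 = $7.28 + $13.5 = $20.78
Saving = $62.42 − $20.78 = $41.64

$41.64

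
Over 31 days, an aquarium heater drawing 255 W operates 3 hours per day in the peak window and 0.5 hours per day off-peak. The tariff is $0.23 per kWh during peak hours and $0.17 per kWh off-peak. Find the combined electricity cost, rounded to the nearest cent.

$6.13

Peak energy = 0.255 kW × 3 h × 31 = 23.715 kWh
Off-peak energy = 0.255 kW × 0.5 h × 31 = 3.9525 kWh
Cost = 23.715 × $0.23 + 3.9525 × $0.17 = $5.45445 + $0.671925 = $6.13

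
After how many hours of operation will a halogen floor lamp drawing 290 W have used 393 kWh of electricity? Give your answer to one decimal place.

1355.2 h

Hours = 393 kWh ÷ 0.29 kW = 1355.2 h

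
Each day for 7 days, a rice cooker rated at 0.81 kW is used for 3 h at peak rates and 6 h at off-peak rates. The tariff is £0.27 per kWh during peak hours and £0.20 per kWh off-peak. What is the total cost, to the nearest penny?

Peak energy = 0.81 kW × 3 h × 7 = 17.01 kWh
Off-peak energy = 0.81 kW × 6 h × 7 = 34.02 kWh
Cost = 17.01 × £0.27 + 34.02 × £0.20 = £4.5927 + £6.804 = £11.40

£11.40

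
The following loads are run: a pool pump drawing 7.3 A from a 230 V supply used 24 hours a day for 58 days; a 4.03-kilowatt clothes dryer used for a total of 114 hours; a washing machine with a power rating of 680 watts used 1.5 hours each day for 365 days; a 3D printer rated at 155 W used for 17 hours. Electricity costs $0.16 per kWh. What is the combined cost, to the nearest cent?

pool pump: Power = 7.3 A × 230 V = 1679 W = 1.679 kW
pool pump: Runtime = 24 h × 58 = 1392 h
pool pump: 1.679 kW × 1392 h = 2337.168 kWh
clothes dryer: 4.03 kW × 114 h = 459.42 kWh
washing machine: Runtime = 1.5 h/day × 365 days = 547.5 h
washing machine: 0.68 kW × 547.5 h = 372.3 kWh
3D printer: 0.155 kW × 17 h = 2.635 kWh
Total energy = 3171.523 kWh
Cost = 3171.523 × $0.16 = $507.44

$507.44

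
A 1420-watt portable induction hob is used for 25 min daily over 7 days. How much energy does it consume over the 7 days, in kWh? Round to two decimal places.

Runtime = 25 min × 7 = 175 min = 2.916666… h
Energy = 1.42 kW × 2.916666… h = 4.141666… kWh ≈ 4.14 kWh

4.14 kWh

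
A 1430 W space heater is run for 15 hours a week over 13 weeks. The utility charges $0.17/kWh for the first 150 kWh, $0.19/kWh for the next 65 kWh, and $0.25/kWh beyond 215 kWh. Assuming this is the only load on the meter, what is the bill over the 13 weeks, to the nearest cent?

$53.81

Runtime = 15 h/week × 13 weeks = 195 h
Energy = 1.43 kW × 195 h = 278.85 kWh
Tier 1 (0–150 kWh): 150 × $0.17 = $25.5
Tier 2 (150–215 kWh): 65 × $0.19 = $12.35
Above 215 kWh: 63.85 × $0.25 = $15.9625
Bill = $53.81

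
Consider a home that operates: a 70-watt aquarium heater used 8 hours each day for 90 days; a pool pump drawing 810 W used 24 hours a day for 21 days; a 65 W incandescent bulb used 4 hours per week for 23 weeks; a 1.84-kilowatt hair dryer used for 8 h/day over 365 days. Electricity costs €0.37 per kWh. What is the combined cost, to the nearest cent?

€2159.85

aquarium heater: Runtime = 8 h/day × 90 days = 720 h
aquarium heater: 0.07 kW × 720 h = 50.4 kWh
pool pump: Runtime = 24 h × 21 = 504 h
pool pump: 0.81 kW × 504 h = 408.24 kWh
incandescent bulb: Runtime = 4 h/week × 23 weeks = 92 h
incandescent bulb: 0.065 kW × 92 h = 5.98 kWh
hair dryer: Runtime = 8 h/day × 365 days = 2920 h
hair dryer: 1.84 kW × 2920 h = 5372.8 kWh
Total energy = 5837.42 kWh
Cost = 5837.42 × €0.37 = €2159.85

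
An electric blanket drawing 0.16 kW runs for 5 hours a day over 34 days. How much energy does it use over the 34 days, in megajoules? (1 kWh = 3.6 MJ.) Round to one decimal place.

97.9 MJ

Runtime = 5 h/day × 34 days = 170 h
Energy = 0.16 kW × 170 h = 27.2 kWh
= 27.2 × 3.6 MJ = 97.9 MJ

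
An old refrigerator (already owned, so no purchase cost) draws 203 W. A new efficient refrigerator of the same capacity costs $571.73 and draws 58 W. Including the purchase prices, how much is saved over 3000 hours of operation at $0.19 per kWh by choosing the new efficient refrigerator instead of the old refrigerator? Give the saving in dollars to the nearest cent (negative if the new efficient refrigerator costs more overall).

old refrigerator: $0.00 + (203/1000) kW × 3000 h × $0.19 = $0.00 + $115.71 = $115.71
new efficient refrigerator: $571.73 + (58/1000) kW × 3000 h × $0.19 = $571.73 + $33.06 = $604.79
Saving = $115.71 − $604.79 = −$489.08

-$489.08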